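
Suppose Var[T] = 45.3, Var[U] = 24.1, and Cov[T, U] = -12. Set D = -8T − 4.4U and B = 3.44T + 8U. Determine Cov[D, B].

By bilinearity, Cov[D, B] = ac·Var[T] + bd·Var[U] + (ad+bc)·Cov[T, U], with a=-8, b=-4.4, c=3.44, d=8.
ac·Var[T] = (-8)·3.44·45.3 = -1246.656
bd·Var[U] = (-4.4)·8·24.1 = -848.32
(ad+bc)·Cov[T, U] = (-79.136)·(-12) = 949.632
Cov[D, B] = -1246.656 + (-848.32) + 949.632 = -1145.344.

Cov[D, B] = -1145.344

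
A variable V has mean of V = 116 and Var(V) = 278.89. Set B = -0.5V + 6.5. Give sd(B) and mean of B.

sd(B) = 8.35, mean of B = -51.5

B = -0.5V + 6.5 is linear with a = -0.5, b = 6.5.
sd(V) = √278.89 = 16.7.
sd(B) = |a|·sd(V) = |-0.5|·16.7 = 8.35.
mean of B = a·mean of V + b = (-0.5)·116 + 6.5 = -51.5.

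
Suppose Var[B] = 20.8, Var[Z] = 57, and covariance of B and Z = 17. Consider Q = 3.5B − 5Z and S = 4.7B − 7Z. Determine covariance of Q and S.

By bilinearity, covariance of Q and S = ac·Var[B] + bd·Var[Z] + (ad+bc)·covariance of B and Z, with a=3.5, b=-5, c=4.7, d=-7.
ac·Var[B] = 3.5·4.7·20.8 = 342.16
bd·Var[Z] = (-5)·(-7)·57 = 1995
(ad+bc)·covariance of B and Z = (-48)·17 = -816
covariance of Q and S = 342.16 + 1995 + (-816) = 1521.16.

covariance of Q and S = 1521.16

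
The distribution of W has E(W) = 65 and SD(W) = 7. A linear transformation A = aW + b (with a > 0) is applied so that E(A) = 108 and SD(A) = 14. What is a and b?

SD(A) = a·SD(W) (a > 0), so a = 14/7 = 2.
E(A) = a·E(W) + b, so b = 108 − 2·65 = -22.

a = 2, b = -22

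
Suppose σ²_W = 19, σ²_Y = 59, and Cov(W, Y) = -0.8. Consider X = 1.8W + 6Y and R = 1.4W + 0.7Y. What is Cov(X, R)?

Cov(X, R) = 287.952

By bilinearity, Cov(X, R) = ac·σ²_W + bd·σ²_Y + (ad+bc)·Cov(W, Y), with a=1.8, b=6, c=1.4, d=0.7.
ac·σ²_W = 1.8·1.4·19 = 47.88
bd·σ²_Y = 6·0.7·59 = 247.8
(ad+bc)·Cov(W, Y) = (9.66)·(-0.8) = -7.728
Cov(X, R) = 47.88 + 247.8 + (-7.728) = 287.952.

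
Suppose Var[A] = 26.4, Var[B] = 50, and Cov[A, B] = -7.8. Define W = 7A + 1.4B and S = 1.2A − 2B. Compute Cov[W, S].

By bilinearity, Cov[W, S] = ac·Var[A] + bd·Var[B] + (ad+bc)·Cov[A, B], with a=7, b=1.4, c=1.2, d=-2.
ac·Var[A] = 7·1.2·26.4 = 221.76
bd·Var[B] = 1.4·(-2)·50 = -140
(ad+bc)·Cov[A, B] = (-12.32)·(-7.8) = 96.096
Cov[W, S] = 221.76 + (-140) + 96.096 = 177.856.

Cov[W, S] = 177.856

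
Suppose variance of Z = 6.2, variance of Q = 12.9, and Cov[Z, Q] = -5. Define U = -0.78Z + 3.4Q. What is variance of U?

variance of U = 179.41608

variance of U = a²·variance of Z + b²·variance of Q + 2ab·Cov[Z, Q] with a = -0.78, b = 3.4.
= (-0.78)²·6.2 + 3.4²·12.9 + 2·(-0.78)·3.4·(-5)
= 3.77208 + 149.124 + 26.52 = 179.41608.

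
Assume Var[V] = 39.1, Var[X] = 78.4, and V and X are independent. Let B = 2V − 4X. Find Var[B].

Var[B] = a²·Var[V] + b²·Var[X] + 2ab·covariance of V and X with a = 2, b = -4.
Independence gives covariance of V and X = 0.
= 2²·39.1 + (-4)²·78.4 + 2·2·(-4)·0
= 156.4 + 1254.4 + 0 = 1410.8.

Var[B] = 1410.8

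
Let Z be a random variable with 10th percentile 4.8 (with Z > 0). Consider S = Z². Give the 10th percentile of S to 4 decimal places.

Z² is increasing, so P_{10}(S) = g(P_{10}(Z)) = 23.04.

10th percentile of S = 23.04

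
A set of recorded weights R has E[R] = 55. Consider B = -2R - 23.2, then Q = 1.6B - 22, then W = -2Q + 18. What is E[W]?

E[B] = (-2)·55 + (-23.2) = -133.2.
E[Q] = 1.6·(-133.2) + (-22) = -235.12.
E[W] = (-2)·(-235.12) + 18 = 488.24.

E[W] = 488.24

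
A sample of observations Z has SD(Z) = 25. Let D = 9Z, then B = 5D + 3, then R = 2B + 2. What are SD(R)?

SD(R) = 2250

SD(D) = |9|·25 = 225.
SD(B) = |5|·225 = 1125.
SD(R) = |2|·1125 = 2250.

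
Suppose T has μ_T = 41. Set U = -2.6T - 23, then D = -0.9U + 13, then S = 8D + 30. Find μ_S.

μ_S = 1067.12

μ_U = (-2.6)·41 + (-23) = -129.6.
μ_D = (-0.9)·(-129.6) + 13 = 129.64.
μ_S = 8·129.64 + 30 = 1067.12.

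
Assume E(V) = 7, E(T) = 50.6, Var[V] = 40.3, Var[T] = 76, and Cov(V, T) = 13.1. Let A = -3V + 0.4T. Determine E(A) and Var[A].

E(A) = -0.76, Var[A] = 343.42

E(A) = (-3)·E(V) + 0.4·E(T) = (-3)·7 + 0.4·50.6 = -0.76.
Var[A] = a²·Var[V] + b²·Var[T] + 2ab·Cov(V, T) with a = -3, b = 0.4.
= (-3)²·40.3 + 0.4²·76 + 2·(-3)·0.4·13.1
= 362.7 + 12.16 + (-31.44) = 343.42.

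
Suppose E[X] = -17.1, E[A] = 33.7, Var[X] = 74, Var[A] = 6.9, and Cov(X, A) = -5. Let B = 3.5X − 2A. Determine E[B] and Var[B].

E[B] = -127.25, Var[B] = 1004.1

E[B] = 3.5·E[X] + (-2)·E[A] = 3.5·(-17.1) + (-2)·33.7 = -127.25.
Var[B] = a²·Var[X] + b²·Var[A] + 2ab·Cov(X, A) with a = 3.5, b = -2.
= 3.5²·74 + (-2)²·6.9 + 2·3.5·(-2)·(-5)
= 906.5 + 27.6 + 70 = 1004.1.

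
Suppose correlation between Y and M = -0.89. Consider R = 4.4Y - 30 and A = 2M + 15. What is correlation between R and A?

correlation between R and A = -0.89

Linear rescalings preserve correlation up to sign; here the slopes 4.4 and 2 have the same sign, so correlation between R and A = correlation between Y and M = -0.89.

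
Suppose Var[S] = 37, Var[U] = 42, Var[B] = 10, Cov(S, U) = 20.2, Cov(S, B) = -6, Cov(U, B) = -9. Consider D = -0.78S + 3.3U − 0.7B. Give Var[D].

Var[D] = a²·Var[S] + b²·Var[U] + c²·Var[B] + 2ab·Cov(S, U) + 2ac·Cov(S, B) + 2bc·Cov(U, B), with a = -0.78, b = 3.3, c = -0.7.
= 22.5108 + 457.38 + 4.9 + (-103.9896) + (-6.552) + 41.58
= 415.8292.

Var[D] = 415.8292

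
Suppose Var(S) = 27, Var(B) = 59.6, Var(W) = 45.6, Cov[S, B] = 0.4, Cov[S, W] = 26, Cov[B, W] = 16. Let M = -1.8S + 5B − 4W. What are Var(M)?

Var(M) = a²·Var(S) + b²·Var(B) + c²·Var(W) + 2ab·Cov[S, B] + 2ac·Cov[S, W] + 2bc·Cov[B, W], with a = -1.8, b = 5, c = -4.
= 87.48 + 1490 + 729.6 + (-7.2) + 374.4 + (-640)
= 2034.28.

Var(M) = 2034.28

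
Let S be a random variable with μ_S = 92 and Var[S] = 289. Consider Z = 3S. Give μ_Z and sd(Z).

Z = 3S is linear with a = 3, b = 0.
μ_Z = a·μ_S + b = 3·92 = 276.
sd(S) = √289 = 17.
sd(Z) = |a|·sd(S) = |3|·17 = 51.

μ_Z = 276, sd(Z) = 51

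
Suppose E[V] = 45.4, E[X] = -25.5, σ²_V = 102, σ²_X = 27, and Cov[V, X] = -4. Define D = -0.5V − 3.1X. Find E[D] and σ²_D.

E[D] = (-0.5)·E[V] + (-3.1)·E[X] = (-0.5)·45.4 + (-3.1)·(-25.5) = 56.35.
σ²_D = a²·σ²_V + b²·σ²_X + 2ab·Cov[V, X] with a = -0.5, b = -3.1.
= (-0.5)²·102 + (-3.1)²·27 + 2·(-0.5)·(-3.1)·(-4)
= 25.5 + 259.47 + (-12.4) = 272.57.

E[D] = 56.35, σ²_D = 272.57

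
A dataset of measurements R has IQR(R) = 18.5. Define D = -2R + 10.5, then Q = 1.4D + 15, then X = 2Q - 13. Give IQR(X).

IQR(X) = 103.6

IQR(D) = |-2|·18.5 = 37.
IQR(Q) = |1.4|·37 = 51.8.
IQR(X) = |2|·51.8 = 103.6.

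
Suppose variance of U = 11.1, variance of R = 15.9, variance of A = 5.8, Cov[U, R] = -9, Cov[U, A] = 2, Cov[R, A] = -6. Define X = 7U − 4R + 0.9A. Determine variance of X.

variance of X = a²·variance of U + b²·variance of R + c²·variance of A + 2ab·Cov[U, R] + 2ac·Cov[U, A] + 2bc·Cov[R, A], with a = 7, b = -4, c = 0.9.
= 543.9 + 254.4 + 4.698 + 504 + 25.2 + 43.2
= 1375.398.

variance of X = 1375.398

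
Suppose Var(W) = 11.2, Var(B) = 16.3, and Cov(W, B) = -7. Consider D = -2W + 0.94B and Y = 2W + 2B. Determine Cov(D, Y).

By bilinearity, Cov(D, Y) = ac·Var(W) + bd·Var(B) + (ad+bc)·Cov(W, B), with a=-2, b=0.94, c=2, d=2.
ac·Var(W) = (-2)·2·11.2 = -44.8
bd·Var(B) = 0.94·2·16.3 = 30.644
(ad+bc)·Cov(W, B) = (-2.12)·(-7) = 14.84
Cov(D, Y) = -44.8 + 30.644 + 14.84 = 0.684.

Cov(D, Y) = 0.684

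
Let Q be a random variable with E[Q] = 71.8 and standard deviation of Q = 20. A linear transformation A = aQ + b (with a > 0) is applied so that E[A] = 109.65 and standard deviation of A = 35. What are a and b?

standard deviation of A = a·standard deviation of Q (a > 0), so a = 35/20 = 1.75.
E[A] = a·E[Q] + b, so b = 109.65 − 1.75·71.8 = -16.

a = 1.75, b = -16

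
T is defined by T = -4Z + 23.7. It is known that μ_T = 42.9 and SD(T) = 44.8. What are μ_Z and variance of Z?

From T = -4Z + 23.7: μ_T = a·μ_Z + b, so μ_Z = (μ_T − b)/a = (42.9 − 23.7)/(-4) = -4.8.
variance of T = 44.8² = 2007.04.
variance of T = a²·variance of Z, so variance of Z = 2007.04/(-4)² = 125.44.

μ_Z = -4.8, variance of Z = 125.44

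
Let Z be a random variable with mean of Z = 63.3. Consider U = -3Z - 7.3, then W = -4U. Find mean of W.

mean of W = 788.8

mean of U = (-3)·63.3 + (-7.3) = -197.2.
mean of W = (-4)·(-197.2) = 788.8.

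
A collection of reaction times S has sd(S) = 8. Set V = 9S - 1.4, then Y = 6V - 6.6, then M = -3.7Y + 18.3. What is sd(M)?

sd(M) = 1598.4

sd(V) = |9|·8 = 72.
sd(Y) = |6|·72 = 432.
sd(M) = |-3.7|·432 = 1598.4.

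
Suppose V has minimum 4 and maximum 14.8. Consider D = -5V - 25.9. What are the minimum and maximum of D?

min(D) = -99.9, max(D) = -45.9

a = -5 < 0, so order reverses: min(D) = a·max(V)+b = (-5)·14.8 + (-25.9) = -99.9; max(D) = a·min(V)+b = (-5)·4 + (-25.9) = -45.9.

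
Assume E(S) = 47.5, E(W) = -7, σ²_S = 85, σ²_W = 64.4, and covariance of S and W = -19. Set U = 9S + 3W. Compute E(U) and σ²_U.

E(U) = 406.5, σ²_U = 6438.6

E(U) = 9·E(S) + 3·E(W) = 9·47.5 + 3·(-7) = 406.5.
σ²_U = a²·σ²_S + b²·σ²_W + 2ab·covariance of S and W with a = 9, b = 3.
= 9²·85 + 3²·64.4 + 2·9·3·(-19)
= 6885 + 579.6 + (-1026) = 6438.6.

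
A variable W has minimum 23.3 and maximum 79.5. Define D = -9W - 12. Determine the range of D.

Range of W = 79.5 − 23.3 = 56.2.
Range(D) = |a|·Range(W) = |-9|·56.2 = 505.8.

Range(D) = 505.8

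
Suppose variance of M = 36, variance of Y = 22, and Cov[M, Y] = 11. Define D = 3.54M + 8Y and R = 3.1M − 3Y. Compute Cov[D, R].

By bilinearity, Cov[D, R] = ac·variance of M + bd·variance of Y + (ad+bc)·Cov[M, Y], with a=3.54, b=8, c=3.1, d=-3.
ac·variance of M = 3.54·3.1·36 = 395.064
bd·variance of Y = 8·(-3)·22 = -528
(ad+bc)·Cov[M, Y] = (14.18)·11 = 155.98
Cov[D, R] = 395.064 + (-528) + 155.98 = 23.044.

Cov[D, R] = 23.044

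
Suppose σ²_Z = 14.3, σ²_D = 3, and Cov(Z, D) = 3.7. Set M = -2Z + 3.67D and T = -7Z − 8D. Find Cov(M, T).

Cov(M, T) = 76.267

By bilinearity, Cov(M, T) = ac·σ²_Z + bd·σ²_D + (ad+bc)·Cov(Z, D), with a=-2, b=3.67, c=-7, d=-8.
ac·σ²_Z = (-2)·(-7)·14.3 = 200.2
bd·σ²_D = 3.67·(-8)·3 = -88.08
(ad+bc)·Cov(Z, D) = (-9.69)·3.7 = -35.853
Cov(M, T) = 200.2 + (-88.08) + (-35.853) = 76.267.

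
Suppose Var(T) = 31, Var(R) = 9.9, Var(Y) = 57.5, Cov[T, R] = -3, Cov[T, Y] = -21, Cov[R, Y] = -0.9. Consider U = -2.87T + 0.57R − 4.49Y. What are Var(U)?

Var(U) = 890.9637

Var(U) = a²·Var(T) + b²·Var(R) + c²·Var(Y) + 2ab·Cov[T, R] + 2ac·Cov[T, Y] + 2bc·Cov[R, Y], with a = -2.87, b = 0.57, c = -4.49.
= 255.3439 + 3.21651 + 1159.20575 + 9.8154 + (-541.2246) + 4.60674
= 890.9637.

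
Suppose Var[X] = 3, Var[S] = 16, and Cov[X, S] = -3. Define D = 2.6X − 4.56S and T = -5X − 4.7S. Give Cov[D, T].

By bilinearity, Cov[D, T] = ac·Var[X] + bd·Var[S] + (ad+bc)·Cov[X, S], with a=2.6, b=-4.56, c=-5, d=-4.7.
ac·Var[X] = 2.6·(-5)·3 = -39
bd·Var[S] = (-4.56)·(-4.7)·16 = 342.912
(ad+bc)·Cov[X, S] = (10.58)·(-3) = -31.74
Cov[D, T] = -39 + 342.912 + (-31.74) = 272.172.

Cov[D, T] = 272.172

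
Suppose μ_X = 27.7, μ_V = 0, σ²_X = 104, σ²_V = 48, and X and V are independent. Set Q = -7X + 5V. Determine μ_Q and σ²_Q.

μ_Q = (-7)·μ_X + 5·μ_V = (-7)·27.7 + 5·0 = -193.9.
σ²_Q = a²·σ²_X + b²·σ²_V + 2ab·covariance of X and V with a = -7, b = 5.
Independence gives covariance of X and V = 0.
= (-7)²·104 + 5²·48 + 2·(-7)·5·0
= 5096 + 1200 + 0 = 6296.

μ_Q = -193.9, σ²_Q = 6296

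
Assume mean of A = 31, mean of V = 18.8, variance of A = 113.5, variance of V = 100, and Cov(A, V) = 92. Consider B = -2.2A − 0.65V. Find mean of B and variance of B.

mean of B = (-2.2)·mean of A + (-0.65)·mean of V = (-2.2)·31 + (-0.65)·18.8 = -80.42.
variance of B = a²·variance of A + b²·variance of V + 2ab·Cov(A, V) with a = -2.2, b = -0.65.
= (-2.2)²·113.5 + (-0.65)²·100 + 2·(-2.2)·(-0.65)·92
= 549.34 + 42.25 + 263.12 = 854.71.

mean of B = -80.42, variance of B = 854.71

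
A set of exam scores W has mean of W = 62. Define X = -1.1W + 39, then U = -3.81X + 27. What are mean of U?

mean of U = 138.252

mean of X = (-1.1)·62 + 39 = -29.2.
mean of U = (-3.81)·(-29.2) + 27 = 138.252.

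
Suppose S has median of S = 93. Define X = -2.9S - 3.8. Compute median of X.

median of X = -273.5

A linear map preserves order up to sign, so median of X = a·median of S + b = (-2.9)·93 + (-3.8) = -273.5.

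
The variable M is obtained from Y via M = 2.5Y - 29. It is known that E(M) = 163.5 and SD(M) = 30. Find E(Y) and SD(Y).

E(Y) = 77, SD(Y) = 12

From M = 2.5Y - 29: E(M) = a·E(Y) + b, so E(Y) = (E(M) − b)/a = (163.5 − (-29))/2.5 = 77.
SD(M) = |a|·SD(Y), so SD(Y) = 30/|2.5| = 12.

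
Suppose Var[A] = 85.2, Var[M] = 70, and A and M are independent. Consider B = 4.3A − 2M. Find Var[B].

Var[B] = 1855.348

Var[B] = a²·Var[A] + b²·Var[M] + 2ab·covariance of A and M with a = 4.3, b = -2.
Independence gives covariance of A and M = 0.
= 4.3²·85.2 + (-2)²·70 + 2·4.3·(-2)·0
= 1575.348 + 280 + 0 = 1855.348.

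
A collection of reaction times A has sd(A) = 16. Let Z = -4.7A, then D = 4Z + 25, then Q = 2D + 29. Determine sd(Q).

sd(Z) = |-4.7|·16 = 75.2.
sd(D) = |4|·75.2 = 300.8.
sd(Q) = |2|·300.8 = 601.6.

sd(Q) = 601.6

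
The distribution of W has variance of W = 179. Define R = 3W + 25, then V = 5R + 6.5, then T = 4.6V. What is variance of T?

variance of R = 3²·179 = 1611.
variance of V = 5²·1611 = 40275.
variance of T = 4.6²·40275 = 852219.

variance of T = 852219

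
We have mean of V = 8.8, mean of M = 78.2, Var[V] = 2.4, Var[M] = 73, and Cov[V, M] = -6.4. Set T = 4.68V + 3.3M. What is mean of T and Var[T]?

mean of T = 299.244, Var[T] = 649.85256

mean of T = 4.68·mean of V + 3.3·mean of M = 4.68·8.8 + 3.3·78.2 = 299.244.
Var[T] = a²·Var[V] + b²·Var[M] + 2ab·Cov[V, M] with a = 4.68, b = 3.3.
= 4.68²·2.4 + 3.3²·73 + 2·4.68·3.3·(-6.4)
= 52.56576 + 794.97 + (-197.6832) = 649.85256.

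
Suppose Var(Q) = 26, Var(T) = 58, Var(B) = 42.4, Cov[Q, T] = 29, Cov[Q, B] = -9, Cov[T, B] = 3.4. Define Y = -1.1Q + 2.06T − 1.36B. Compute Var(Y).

Var(Y) = a²·Var(Q) + b²·Var(T) + c²·Var(B) + 2ab·Cov[Q, T] + 2ac·Cov[Q, B] + 2bc·Cov[T, B], with a = -1.1, b = 2.06, c = -1.36.
= 31.46 + 246.1288 + 78.42304 + (-131.428) + (-26.928) + (-19.05088)
= 178.60496.

Var(Y) = 178.60496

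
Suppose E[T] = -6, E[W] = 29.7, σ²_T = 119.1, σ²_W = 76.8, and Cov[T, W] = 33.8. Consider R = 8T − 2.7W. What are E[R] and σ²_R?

E[R] = -128.19, σ²_R = 6722.112

E[R] = 8·E[T] + (-2.7)·E[W] = 8·(-6) + (-2.7)·29.7 = -128.19.
σ²_R = a²·σ²_T + b²·σ²_W + 2ab·Cov[T, W] with a = 8, b = -2.7.
= 8²·119.1 + (-2.7)²·76.8 + 2·8·(-2.7)·33.8
= 7622.4 + 559.872 + (-1460.16) = 6722.112.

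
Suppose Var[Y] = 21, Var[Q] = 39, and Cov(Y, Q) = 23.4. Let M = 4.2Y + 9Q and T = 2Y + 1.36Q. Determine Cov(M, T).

By bilinearity, Cov(M, T) = ac·Var[Y] + bd·Var[Q] + (ad+bc)·Cov(Y, Q), with a=4.2, b=9, c=2, d=1.36.
ac·Var[Y] = 4.2·2·21 = 176.4
bd·Var[Q] = 9·1.36·39 = 477.36
(ad+bc)·Cov(Y, Q) = (23.712)·23.4 = 554.8608
Cov(M, T) = 176.4 + 477.36 + 554.8608 = 1208.6208.

Cov(M, T) = 1208.6208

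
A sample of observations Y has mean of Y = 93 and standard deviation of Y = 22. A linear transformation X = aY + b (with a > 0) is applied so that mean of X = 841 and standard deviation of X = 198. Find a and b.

standard deviation of X = a·standard deviation of Y (a > 0), so a = 198/22 = 9.
mean of X = a·mean of Y + b, so b = 841 − 9·93 = 4.

a = 9, b = 4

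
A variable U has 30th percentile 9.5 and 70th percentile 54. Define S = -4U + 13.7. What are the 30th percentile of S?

30th percentile of S = -202.3

Since a = -4 < 0 the transformation is decreasing, reversing order: the 30th percentile of S corresponds to the 70th percentile of U.
So P_{30}(S) = a·P_{70}(U) + b = (-4)·54 + 13.7 = -202.3.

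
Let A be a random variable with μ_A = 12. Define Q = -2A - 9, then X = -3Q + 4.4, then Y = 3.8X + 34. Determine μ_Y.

μ_Q = (-2)·12 + (-9) = -33.
μ_X = (-3)·(-33) + 4.4 = 103.4.
μ_Y = 3.8·103.4 + 34 = 426.92.

μ_Y = 426.92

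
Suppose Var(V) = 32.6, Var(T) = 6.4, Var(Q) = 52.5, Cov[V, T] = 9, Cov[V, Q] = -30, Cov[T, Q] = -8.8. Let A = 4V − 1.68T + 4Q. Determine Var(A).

Var(A) = a²·Var(V) + b²·Var(T) + c²·Var(Q) + 2ab·Cov[V, T] + 2ac·Cov[V, Q] + 2bc·Cov[T, Q], with a = 4, b = -1.68, c = 4.
= 521.6 + 18.06336 + 840 + (-120.96) + (-960) + 118.272
= 416.97536.

Var(A) = 416.97536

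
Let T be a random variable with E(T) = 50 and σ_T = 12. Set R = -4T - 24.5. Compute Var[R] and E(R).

R = -4T - 24.5 is linear with a = -4, b = -24.5.
Var[T] = 12² = 144.
Var[R] = a²·Var[T] = (-4)²·144 = 2304 (the additive constant -24.5 does not affect variance).
E(R) = a·E(T) + b = (-4)·50 + (-24.5) = -224.5.

Var[R] = 2304, E(R) = -224.5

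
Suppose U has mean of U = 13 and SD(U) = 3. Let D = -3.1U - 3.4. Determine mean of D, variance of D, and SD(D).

D = -3.1U - 3.4 is linear with a = -3.1, b = -3.4.
mean of D = a·mean of U + b = (-3.1)·13 + (-3.4) = -43.7.
variance of U = 3² = 9.
variance of D = a²·variance of U = (-3.1)²·9 = 86.49 (the additive constant -3.4 does not affect variance).
SD(D) = |a|·SD(U) = |-3.1|·3 = 9.3.

mean of D = -43.7, variance of D = 86.49, SD(D) = 9.3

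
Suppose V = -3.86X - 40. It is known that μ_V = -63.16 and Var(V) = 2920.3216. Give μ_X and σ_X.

μ_X = 6, σ_X = 14

From V = -3.86X - 40: μ_V = a·μ_X + b, so μ_X = (μ_V − b)/a = (-63.16 − (-40))/(-3.86) = 6.
σ_V = √2920.3216 = 54.04.
σ_V = |a|·σ_X, so σ_X = 54.04/|-3.86| = 14.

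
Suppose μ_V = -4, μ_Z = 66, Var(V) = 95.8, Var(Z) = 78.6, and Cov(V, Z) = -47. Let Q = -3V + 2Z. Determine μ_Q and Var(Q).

μ_Q = 144, Var(Q) = 1740.6

μ_Q = (-3)·μ_V + 2·μ_Z = (-3)·(-4) + 2·66 = 144.
Var(Q) = a²·Var(V) + b²·Var(Z) + 2ab·Cov(V, Z) with a = -3, b = 2.
= (-3)²·95.8 + 2²·78.6 + 2·(-3)·2·(-47)
= 862.2 + 314.4 + 564 = 1740.6.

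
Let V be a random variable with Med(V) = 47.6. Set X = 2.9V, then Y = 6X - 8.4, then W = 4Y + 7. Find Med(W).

Med(X) = 2.9·47.6 = 138.04.
Med(Y) = 6·138.04 + (-8.4) = 819.84.
Med(W) = 4·819.84 + 7 = 3286.36.

Med(W) = 3286.36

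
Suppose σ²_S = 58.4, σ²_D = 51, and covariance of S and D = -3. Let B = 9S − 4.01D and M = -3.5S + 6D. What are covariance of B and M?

covariance of B and M = -3270.765

By bilinearity, covariance of B and M = ac·σ²_S + bd·σ²_D + (ad+bc)·covariance of S and D, with a=9, b=-4.01, c=-3.5, d=6.
ac·σ²_S = 9·(-3.5)·58.4 = -1839.6
bd·σ²_D = (-4.01)·6·51 = -1227.06
(ad+bc)·covariance of S and D = (68.035)·(-3) = -204.105
covariance of B and M = -1839.6 + (-1227.06) + (-204.105) = -3270.765.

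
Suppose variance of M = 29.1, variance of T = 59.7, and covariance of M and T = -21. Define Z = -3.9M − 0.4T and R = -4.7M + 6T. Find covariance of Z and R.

By bilinearity, covariance of Z and R = ac·variance of M + bd·variance of T + (ad+bc)·covariance of M and T, with a=-3.9, b=-0.4, c=-4.7, d=6.
ac·variance of M = (-3.9)·(-4.7)·29.1 = 533.403
bd·variance of T = (-0.4)·6·59.7 = -143.28
(ad+bc)·covariance of M and T = (-21.52)·(-21) = 451.92
covariance of Z and R = 533.403 + (-143.28) + 451.92 = 842.043.

covariance of Z and R = 842.043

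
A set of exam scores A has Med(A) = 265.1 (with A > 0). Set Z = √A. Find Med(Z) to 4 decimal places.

Med(Z) = 16.2819

√A is monotone on this domain, so Med(Z) = √(265.1) ≈ 16.2819.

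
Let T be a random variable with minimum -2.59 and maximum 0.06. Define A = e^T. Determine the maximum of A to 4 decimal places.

e^T is increasing on this domain, so max(A) comes from max(T) = 0.06: max(A) = exp(0.06) ≈ 1.0618.

max(A) = 1.0618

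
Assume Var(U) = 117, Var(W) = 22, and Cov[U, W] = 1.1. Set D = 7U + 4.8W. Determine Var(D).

Var(D) = a²·Var(U) + b²·Var(W) + 2ab·Cov[U, W] with a = 7, b = 4.8.
= 7²·117 + 4.8²·22 + 2·7·4.8·1.1
= 5733 + 506.88 + 73.92 = 6313.8.

Var(D) = 6313.8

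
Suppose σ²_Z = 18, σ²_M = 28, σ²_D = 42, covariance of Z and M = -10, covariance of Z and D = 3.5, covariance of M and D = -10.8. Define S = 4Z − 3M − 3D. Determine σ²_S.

σ²_S = 879.6

σ²_S = a²·σ²_Z + b²·σ²_M + c²·σ²_D + 2ab·covariance of Z and M + 2ac·covariance of Z and D + 2bc·covariance of M and D, with a = 4, b = -3, c = -3.
= 288 + 252 + 378 + 240 + (-84) + (-194.4)
= 879.6.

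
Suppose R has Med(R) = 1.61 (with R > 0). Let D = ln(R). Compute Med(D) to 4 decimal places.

Med(D) = 0.4762

ln(R) is monotone on this domain, so Med(D) = ln(1.61) ≈ 0.4762.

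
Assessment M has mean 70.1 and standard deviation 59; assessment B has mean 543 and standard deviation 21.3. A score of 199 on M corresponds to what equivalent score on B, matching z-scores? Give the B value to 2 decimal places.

z = (199 − 70.1)/59 ≈ 2.1847.
B = 543 + z·21.3 = 543 + (199 − 70.1)·21.3/59 ≈ 589.54.

B = 589.54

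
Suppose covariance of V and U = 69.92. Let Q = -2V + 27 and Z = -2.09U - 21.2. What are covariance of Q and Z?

covariance of Q and Z = 292.2656

covariance of Q and Z = a·c·covariance of V and U = (-2)·(-2.09)·69.92 = 292.2656. Additive constants drop out.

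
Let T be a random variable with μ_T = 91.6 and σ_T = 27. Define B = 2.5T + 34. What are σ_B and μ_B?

B = 2.5T + 34 is linear with a = 2.5, b = 34.
σ_B = |a|·σ_T = |2.5|·27 = 67.5.
μ_B = a·μ_T + b = 2.5·91.6 + 34 = 263.

σ_B = 67.5, μ_B = 263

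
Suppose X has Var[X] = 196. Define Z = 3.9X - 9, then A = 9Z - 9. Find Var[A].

Var[A] = 241473.96

Var[Z] = 3.9²·196 = 2981.16.
Var[A] = 9²·2981.16 = 241473.96.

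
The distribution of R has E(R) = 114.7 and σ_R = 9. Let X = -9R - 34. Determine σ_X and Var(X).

X = -9R - 34 is linear with a = -9, b = -34.
σ_X = |a|·σ_R = |-9|·9 = 81.
Var(R) = 9² = 81.
Var(X) = a²·Var(R) = (-9)²·81 = 6561 (the additive constant -34 does not affect variance).

σ_X = 81, Var(X) = 6561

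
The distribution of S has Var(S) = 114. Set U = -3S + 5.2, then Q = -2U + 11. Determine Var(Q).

Var(Q) = 4104

Var(U) = (-3)²·114 = 1026.
Var(Q) = (-2)²·1026 = 4104.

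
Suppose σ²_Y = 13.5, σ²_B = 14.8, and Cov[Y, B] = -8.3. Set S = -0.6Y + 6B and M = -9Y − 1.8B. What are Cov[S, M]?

Cov[S, M] = 352.296

By bilinearity, Cov[S, M] = ac·σ²_Y + bd·σ²_B + (ad+bc)·Cov[Y, B], with a=-0.6, b=6, c=-9, d=-1.8.
ac·σ²_Y = (-0.6)·(-9)·13.5 = 72.9
bd·σ²_B = 6·(-1.8)·14.8 = -159.84
(ad+bc)·Cov[Y, B] = (-52.92)·(-8.3) = 439.236
Cov[S, M] = 72.9 + (-159.84) + 439.236 = 352.296.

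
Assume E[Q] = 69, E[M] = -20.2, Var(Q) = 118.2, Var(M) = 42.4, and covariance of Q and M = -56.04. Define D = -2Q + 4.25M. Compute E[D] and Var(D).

E[D] = -223.85, Var(D) = 2191.33

E[D] = (-2)·E[Q] + 4.25·E[M] = (-2)·69 + 4.25·(-20.2) = -223.85.
Var(D) = a²·Var(Q) + b²·Var(M) + 2ab·covariance of Q and M with a = -2, b = 4.25.
= (-2)²·118.2 + 4.25²·42.4 + 2·(-2)·4.25·(-56.04)
= 472.8 + 765.85 + 952.68 = 2191.33.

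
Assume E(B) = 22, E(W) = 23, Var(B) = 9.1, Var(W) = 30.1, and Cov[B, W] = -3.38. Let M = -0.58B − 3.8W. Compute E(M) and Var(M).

E(M) = (-0.58)·E(B) + (-3.8)·E(W) = (-0.58)·22 + (-3.8)·23 = -100.16.
Var(M) = a²·Var(B) + b²·Var(W) + 2ab·Cov[B, W] with a = -0.58, b = -3.8.
= (-0.58)²·9.1 + (-3.8)²·30.1 + 2·(-0.58)·(-3.8)·(-3.38)
= 3.06124 + 434.644 + (-14.89904) = 422.8062.

E(M) = -100.16, Var(M) = 422.8062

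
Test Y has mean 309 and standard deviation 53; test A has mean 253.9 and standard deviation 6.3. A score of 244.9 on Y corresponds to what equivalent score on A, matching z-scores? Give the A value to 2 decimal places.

z = (244.9 − 309)/53 ≈ -1.2094.
A = 253.9 + z·6.3 = 253.9 + (244.9 − 309)·6.3/53 ≈ 246.28.

A = 246.28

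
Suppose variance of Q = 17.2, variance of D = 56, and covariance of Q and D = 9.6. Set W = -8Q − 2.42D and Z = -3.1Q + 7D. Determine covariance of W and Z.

By bilinearity, covariance of W and Z = ac·variance of Q + bd·variance of D + (ad+bc)·covariance of Q and D, with a=-8, b=-2.42, c=-3.1, d=7.
ac·variance of Q = (-8)·(-3.1)·17.2 = 426.56
bd·variance of D = (-2.42)·7·56 = -948.64
(ad+bc)·covariance of Q and D = (-48.498)·9.6 = -465.5808
covariance of W and Z = 426.56 + (-948.64) + (-465.5808) = -987.6608.

covariance of W and Z = -987.6608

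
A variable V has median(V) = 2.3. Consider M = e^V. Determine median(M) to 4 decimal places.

median(M) = 9.9742

e^V is monotone on this domain, so median(M) = exp(2.3) ≈ 9.9742.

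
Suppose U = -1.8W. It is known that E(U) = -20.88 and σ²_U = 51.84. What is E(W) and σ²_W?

E(W) = 11.6, σ²_W = 16

From U = -1.8W: E(U) = a·E(W) + b, so E(W) = (E(U) − b)/a = (-20.88 − 0)/(-1.8) = 11.6.
σ²_U = a²·σ²_W, so σ²_W = 51.84/(-1.8)² = 16.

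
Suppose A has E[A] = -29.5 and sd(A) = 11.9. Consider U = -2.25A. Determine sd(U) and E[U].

sd(U) = 26.775, E[U] = 66.375

U = -2.25A is linear with a = -2.25, b = 0.
sd(U) = |a|·sd(A) = |-2.25|·11.9 = 26.775.
E[U] = a·E[A] + b = (-2.25)·(-29.5) = 66.375.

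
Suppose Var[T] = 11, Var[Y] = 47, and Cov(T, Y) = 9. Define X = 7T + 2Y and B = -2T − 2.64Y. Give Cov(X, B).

Cov(X, B) = -604.48

By bilinearity, Cov(X, B) = ac·Var[T] + bd·Var[Y] + (ad+bc)·Cov(T, Y), with a=7, b=2, c=-2, d=-2.64.
ac·Var[T] = 7·(-2)·11 = -154
bd·Var[Y] = 2·(-2.64)·47 = -248.16
(ad+bc)·Cov(T, Y) = (-22.48)·9 = -202.32
Cov(X, B) = -154 + (-248.16) + (-202.32) = -604.48.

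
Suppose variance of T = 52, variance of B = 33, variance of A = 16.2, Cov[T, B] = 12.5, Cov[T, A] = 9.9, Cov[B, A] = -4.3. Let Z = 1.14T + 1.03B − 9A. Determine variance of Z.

variance of Z = a²·variance of T + b²·variance of B + c²·variance of A + 2ab·Cov[T, B] + 2ac·Cov[T, A] + 2bc·Cov[B, A], with a = 1.14, b = 1.03, c = -9.
= 67.5792 + 35.0097 + 1312.2 + 29.355 + (-203.148) + 79.722
= 1320.7179.

variance of Z = 1320.7179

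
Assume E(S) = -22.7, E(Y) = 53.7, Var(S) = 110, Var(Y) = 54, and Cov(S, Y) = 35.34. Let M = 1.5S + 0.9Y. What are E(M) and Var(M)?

E(M) = 1.5·E(S) + 0.9·E(Y) = 1.5·(-22.7) + 0.9·53.7 = 14.28.
Var(M) = a²·Var(S) + b²·Var(Y) + 2ab·Cov(S, Y) with a = 1.5, b = 0.9.
= 1.5²·110 + 0.9²·54 + 2·1.5·0.9·35.34
= 247.5 + 43.74 + 95.418 = 386.658.

E(M) = 14.28, Var(M) = 386.658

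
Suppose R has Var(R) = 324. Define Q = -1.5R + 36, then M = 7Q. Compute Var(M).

Var(M) = 35721

Var(Q) = (-1.5)²·324 = 729.
Var(M) = 7²·729 = 35721.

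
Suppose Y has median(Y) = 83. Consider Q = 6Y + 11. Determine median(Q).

median(Q) = 509

A linear map preserves order up to sign, so median(Q) = a·median(Y) + b = 6·83 + 11 = 509.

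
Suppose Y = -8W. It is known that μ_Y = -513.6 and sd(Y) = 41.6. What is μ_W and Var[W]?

μ_W = 64.2, Var[W] = 27.04

From Y = -8W: μ_Y = a·μ_W + b, so μ_W = (μ_Y − b)/a = (-513.6 − 0)/(-8) = 64.2.
Var[Y] = 41.6² = 1730.56.
Var[Y] = a²·Var[W], so Var[W] = 1730.56/(-8)² = 27.04.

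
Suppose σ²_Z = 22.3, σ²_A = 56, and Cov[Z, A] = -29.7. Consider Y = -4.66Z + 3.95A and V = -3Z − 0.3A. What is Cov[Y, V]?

By bilinearity, Cov[Y, V] = ac·σ²_Z + bd·σ²_A + (ad+bc)·Cov[Z, A], with a=-4.66, b=3.95, c=-3, d=-0.3.
ac·σ²_Z = (-4.66)·(-3)·22.3 = 311.754
bd·σ²_A = 3.95·(-0.3)·56 = -66.36
(ad+bc)·Cov[Z, A] = (-10.452)·(-29.7) = 310.4244
Cov[Y, V] = 311.754 + (-66.36) + 310.4244 = 555.8184.

Cov[Y, V] = 555.8184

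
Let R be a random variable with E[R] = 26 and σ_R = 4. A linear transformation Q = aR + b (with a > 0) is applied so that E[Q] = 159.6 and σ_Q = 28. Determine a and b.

σ_Q = a·σ_R (a > 0), so a = 28/4 = 7.
E[Q] = a·E[R] + b, so b = 159.6 − 7·26 = -22.4.

a = 7, b = -22.4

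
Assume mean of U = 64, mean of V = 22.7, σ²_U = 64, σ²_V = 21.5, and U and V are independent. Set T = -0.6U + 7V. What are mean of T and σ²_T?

mean of T = (-0.6)·mean of U + 7·mean of V = (-0.6)·64 + 7·22.7 = 120.5.
σ²_T = a²·σ²_U + b²·σ²_V + 2ab·Cov[U, V] with a = -0.6, b = 7.
Independence gives Cov[U, V] = 0.
= (-0.6)²·64 + 7²·21.5 + 2·(-0.6)·7·0
= 23.04 + 1053.5 + 0 = 1076.54.

mean of T = 120.5, σ²_T = 1076.54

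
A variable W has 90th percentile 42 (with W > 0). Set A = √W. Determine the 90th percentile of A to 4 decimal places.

√W is increasing, so P_{90}(A) = g(P_{90}(W)) ≈ 6.4807.

90th percentile of A = 6.4807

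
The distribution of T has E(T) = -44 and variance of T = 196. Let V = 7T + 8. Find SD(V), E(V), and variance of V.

V = 7T + 8 is linear with a = 7, b = 8.
SD(T) = √196 = 14.
SD(V) = |a|·SD(T) = |7|·14 = 98.
E(V) = a·E(T) + b = 7·(-44) + 8 = -300.
variance of V = a²·variance of T = 7²·196 = 9604 (the additive constant 8 does not affect variance).

SD(V) = 98, E(V) = -300, variance of V = 9604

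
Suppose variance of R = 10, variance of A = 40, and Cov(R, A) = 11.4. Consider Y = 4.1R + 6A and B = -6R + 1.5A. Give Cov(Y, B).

Cov(Y, B) = -226.29

By bilinearity, Cov(Y, B) = ac·variance of R + bd·variance of A + (ad+bc)·Cov(R, A), with a=4.1, b=6, c=-6, d=1.5.
ac·variance of R = 4.1·(-6)·10 = -246
bd·variance of A = 6·1.5·40 = 360
(ad+bc)·Cov(R, A) = (-29.85)·11.4 = -340.29
Cov(Y, B) = -246 + 360 + (-340.29) = -226.29.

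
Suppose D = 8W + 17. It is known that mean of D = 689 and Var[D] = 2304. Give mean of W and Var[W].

From D = 8W + 17: mean of D = a·mean of W + b, so mean of W = (mean of D − b)/a = (689 − 17)/8 = 84.
Var[D] = a²·Var[W], so Var[W] = 2304/8² = 36.

mean of W = 84, Var[W] = 36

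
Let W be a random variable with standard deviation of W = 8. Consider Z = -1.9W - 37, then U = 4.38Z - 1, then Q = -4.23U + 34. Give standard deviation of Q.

standard deviation of Q = 281.61648

standard deviation of Z = |-1.9|·8 = 15.2.
standard deviation of U = |4.38|·15.2 = 66.576.
standard deviation of Q = |-4.23|·66.576 = 281.61648.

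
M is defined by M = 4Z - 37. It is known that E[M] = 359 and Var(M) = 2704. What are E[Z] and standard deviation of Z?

E[Z] = 99, standard deviation of Z = 13

From M = 4Z - 37: E[M] = a·E[Z] + b, so E[Z] = (E[M] − b)/a = (359 − (-37))/4 = 99.
standard deviation of M = √2704 = 52.
standard deviation of M = |a|·standard deviation of Z, so standard deviation of Z = 52/|4| = 13.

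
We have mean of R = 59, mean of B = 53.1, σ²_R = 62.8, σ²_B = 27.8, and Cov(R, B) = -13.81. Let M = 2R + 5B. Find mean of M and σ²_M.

mean of M = 2·mean of R + 5·mean of B = 2·59 + 5·53.1 = 383.5.
σ²_M = a²·σ²_R + b²·σ²_B + 2ab·Cov(R, B) with a = 2, b = 5.
= 2²·62.8 + 5²·27.8 + 2·2·5·(-13.81)
= 251.2 + 695 + (-276.2) = 670.

mean of M = 383.5, σ²_M = 670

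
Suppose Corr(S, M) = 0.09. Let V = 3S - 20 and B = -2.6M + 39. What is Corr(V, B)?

Linear rescalings preserve |correlation|; the slopes 3 and -2.6 have opposite signs, so the correlation flips sign: Corr(V, B) = −Corr(S, M) = -0.09.

Corr(V, B) = -0.09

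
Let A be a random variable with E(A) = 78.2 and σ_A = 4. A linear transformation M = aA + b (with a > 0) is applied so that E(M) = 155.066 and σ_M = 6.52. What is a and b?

σ_M = a·σ_A (a > 0), so a = 6.52/4 = 1.63.
E(M) = a·E(A) + b, so b = 155.066 − 1.63·78.2 = 27.6.

a = 1.63, b = 27.6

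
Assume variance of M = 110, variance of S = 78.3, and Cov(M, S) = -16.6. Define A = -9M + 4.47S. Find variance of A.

variance of A = 11810.14047

variance of A = a²·variance of M + b²·variance of S + 2ab·Cov(M, S) with a = -9, b = 4.47.
= (-9)²·110 + 4.47²·78.3 + 2·(-9)·4.47·(-16.6)
= 8910 + 1564.50447 + 1335.636 = 11810.14047.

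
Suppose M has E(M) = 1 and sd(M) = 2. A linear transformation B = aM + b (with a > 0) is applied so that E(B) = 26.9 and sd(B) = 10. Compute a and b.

a = 5, b = 21.9

sd(B) = a·sd(M) (a > 0), so a = 10/2 = 5.
E(B) = a·E(M) + b, so b = 26.9 − 5·1 = 21.9.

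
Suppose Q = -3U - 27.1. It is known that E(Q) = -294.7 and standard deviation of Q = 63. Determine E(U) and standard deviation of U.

E(U) = 89.2, standard deviation of U = 21

From Q = -3U - 27.1: E(Q) = a·E(U) + b, so E(U) = (E(Q) − b)/a = (-294.7 − (-27.1))/(-3) = 89.2.
standard deviation of Q = |a|·standard deviation of U, so standard deviation of U = 63/|-3| = 21.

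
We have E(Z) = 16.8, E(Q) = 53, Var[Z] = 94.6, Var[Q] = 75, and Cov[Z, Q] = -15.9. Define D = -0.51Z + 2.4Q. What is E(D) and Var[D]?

E(D) = 118.632, Var[D] = 495.52866

E(D) = (-0.51)·E(Z) + 2.4·E(Q) = (-0.51)·16.8 + 2.4·53 = 118.632.
Var[D] = a²·Var[Z] + b²·Var[Q] + 2ab·Cov[Z, Q] with a = -0.51, b = 2.4.
= (-0.51)²·94.6 + 2.4²·75 + 2·(-0.51)·2.4·(-15.9)
= 24.60546 + 432 + 38.9232 = 495.52866.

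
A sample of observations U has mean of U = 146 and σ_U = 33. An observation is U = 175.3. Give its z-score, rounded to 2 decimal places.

z = 0.89

z = (U − mean of U) / σ_U = (175.3 − 146) / 33 ≈ 0.89.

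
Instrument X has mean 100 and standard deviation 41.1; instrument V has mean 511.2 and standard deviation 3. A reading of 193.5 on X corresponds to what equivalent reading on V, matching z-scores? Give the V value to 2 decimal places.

z = (193.5 − 100)/41.1 ≈ 2.2749.
V = 511.2 + z·3 = 511.2 + (193.5 − 100)·3/41.1 ≈ 518.02.

V = 518.02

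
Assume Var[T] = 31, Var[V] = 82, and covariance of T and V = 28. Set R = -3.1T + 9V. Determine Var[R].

Var[R] = 5377.51

Var[R] = a²·Var[T] + b²·Var[V] + 2ab·covariance of T and V with a = -3.1, b = 9.
= (-3.1)²·31 + 9²·82 + 2·(-3.1)·9·28
= 297.91 + 6642 + (-1562.4) = 5377.51.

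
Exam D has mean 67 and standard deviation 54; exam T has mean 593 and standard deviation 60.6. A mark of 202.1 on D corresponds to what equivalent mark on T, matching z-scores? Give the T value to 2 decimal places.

T = 744.61

z = (202.1 − 67)/54 ≈ 2.5019.
T = 593 + z·60.6 = 593 + (202.1 − 67)·60.6/54 ≈ 744.61.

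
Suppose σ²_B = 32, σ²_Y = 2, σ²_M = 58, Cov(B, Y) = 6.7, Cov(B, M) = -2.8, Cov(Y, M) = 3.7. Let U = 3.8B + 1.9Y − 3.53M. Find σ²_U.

σ²_U = 1314.2668

σ²_U = a²·σ²_B + b²·σ²_Y + c²·σ²_M + 2ab·Cov(B, Y) + 2ac·Cov(B, M) + 2bc·Cov(Y, M), with a = 3.8, b = 1.9, c = -3.53.
= 462.08 + 7.22 + 722.7322 + 96.748 + 75.1184 + (-49.6318)
= 1314.2668.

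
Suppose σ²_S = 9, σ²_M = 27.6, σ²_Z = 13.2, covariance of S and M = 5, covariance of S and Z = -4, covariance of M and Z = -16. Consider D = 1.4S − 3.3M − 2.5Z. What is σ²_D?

σ²_D = 118.504

σ²_D = a²·σ²_S + b²·σ²_M + c²·σ²_Z + 2ab·covariance of S and M + 2ac·covariance of S and Z + 2bc·covariance of M and Z, with a = 1.4, b = -3.3, c = -2.5.
= 17.64 + 300.564 + 82.5 + (-46.2) + 28 + (-264)
= 118.504.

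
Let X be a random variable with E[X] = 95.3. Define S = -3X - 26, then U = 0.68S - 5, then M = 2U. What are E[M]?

E[S] = (-3)·95.3 + (-26) = -311.9.
E[U] = 0.68·(-311.9) + (-5) = -217.092.
E[M] = 2·(-217.092) = -434.184.

E[M] = -434.184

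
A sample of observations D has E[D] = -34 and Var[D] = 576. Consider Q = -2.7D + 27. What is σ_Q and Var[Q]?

σ_Q = 64.8, Var[Q] = 4199.04

Q = -2.7D + 27 is linear with a = -2.7, b = 27.
σ_D = √576 = 24.
σ_Q = |a|·σ_D = |-2.7|·24 = 64.8.
Var[Q] = a²·Var[D] = (-2.7)²·576 = 4199.04 (the additive constant 27 does not affect variance).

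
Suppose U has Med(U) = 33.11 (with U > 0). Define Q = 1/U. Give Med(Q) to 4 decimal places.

1/U is monotone on this domain, so Med(Q) = 1/(33.11) ≈ 0.0302.

Med(Q) = 0.0302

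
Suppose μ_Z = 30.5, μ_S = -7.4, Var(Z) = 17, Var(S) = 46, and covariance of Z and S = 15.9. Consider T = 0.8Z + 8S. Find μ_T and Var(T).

μ_T = 0.8·μ_Z + 8·μ_S = 0.8·30.5 + 8·(-7.4) = -34.8.
Var(T) = a²·Var(Z) + b²·Var(S) + 2ab·covariance of Z and S with a = 0.8, b = 8.
= 0.8²·17 + 8²·46 + 2·0.8·8·15.9
= 10.88 + 2944 + 203.52 = 3158.4.

μ_T = -34.8, Var(T) = 3158.4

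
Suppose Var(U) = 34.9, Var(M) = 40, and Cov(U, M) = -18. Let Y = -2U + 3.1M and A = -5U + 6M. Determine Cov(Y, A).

By bilinearity, Cov(Y, A) = ac·Var(U) + bd·Var(M) + (ad+bc)·Cov(U, M), with a=-2, b=3.1, c=-5, d=6.
ac·Var(U) = (-2)·(-5)·34.9 = 349
bd·Var(M) = 3.1·6·40 = 744
(ad+bc)·Cov(U, M) = (-27.5)·(-18) = 495
Cov(Y, A) = 349 + 744 + 495 = 1588.

Cov(Y, A) = 1588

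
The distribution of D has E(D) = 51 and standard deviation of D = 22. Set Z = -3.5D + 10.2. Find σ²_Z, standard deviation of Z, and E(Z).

Z = -3.5D + 10.2 is linear with a = -3.5, b = 10.2.
σ²_D = 22² = 484.
σ²_Z = a²·σ²_D = (-3.5)²·484 = 5929 (the additive constant 10.2 does not affect variance).
standard deviation of Z = |a|·standard deviation of D = |-3.5|·22 = 77.
E(Z) = a·E(D) + b = (-3.5)·51 + 10.2 = -168.3.

σ²_Z = 5929, standard deviation of Z = 77, E(Z) = -168.3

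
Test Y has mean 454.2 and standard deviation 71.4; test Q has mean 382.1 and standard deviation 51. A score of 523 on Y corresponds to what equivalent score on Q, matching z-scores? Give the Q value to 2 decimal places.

Q = 431.24

z = (523 − 454.2)/71.4 ≈ 0.9636.
Q = 382.1 + z·51 = 382.1 + (523 − 454.2)·51/71.4 ≈ 431.24.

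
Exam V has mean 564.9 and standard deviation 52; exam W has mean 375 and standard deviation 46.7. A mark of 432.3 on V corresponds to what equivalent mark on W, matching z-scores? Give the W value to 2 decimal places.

z = (432.3 − 564.9)/52 = -2.55.
W = 375 + z·46.7 = 375 + (432.3 − 564.9)·46.7/52 ≈ 255.92.

W = 255.92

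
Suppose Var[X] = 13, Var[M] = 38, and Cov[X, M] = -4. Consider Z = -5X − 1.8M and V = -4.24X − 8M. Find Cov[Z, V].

By bilinearity, Cov[Z, V] = ac·Var[X] + bd·Var[M] + (ad+bc)·Cov[X, M], with a=-5, b=-1.8, c=-4.24, d=-8.
ac·Var[X] = (-5)·(-4.24)·13 = 275.6
bd·Var[M] = (-1.8)·(-8)·38 = 547.2
(ad+bc)·Cov[X, M] = (47.632)·(-4) = -190.528
Cov[Z, V] = 275.6 + 547.2 + (-190.528) = 632.272.

Cov[Z, V] = 632.272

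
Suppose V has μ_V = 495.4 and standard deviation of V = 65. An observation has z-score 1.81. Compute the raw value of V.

V = μ_V + z·standard deviation of V = 495.4 + 1.81·65 = 613.05.

V = 613.05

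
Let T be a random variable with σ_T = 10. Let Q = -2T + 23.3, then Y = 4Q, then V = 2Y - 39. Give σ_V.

σ_Q = |-2|·10 = 20.
σ_Y = |4|·20 = 80.
σ_V = |2|·80 = 160.

σ_V = 160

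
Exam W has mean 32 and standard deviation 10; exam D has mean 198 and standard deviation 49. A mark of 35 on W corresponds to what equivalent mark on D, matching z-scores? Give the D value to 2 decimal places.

D = 212.70

z = (35 − 32)/10 = 0.3.
D = 198 + z·49 = 198 + (35 − 32)·49/10 = 212.70.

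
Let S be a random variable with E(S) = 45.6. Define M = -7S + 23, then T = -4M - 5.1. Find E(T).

E(T) = 1179.7

E(M) = (-7)·45.6 + 23 = -296.2.
E(T) = (-4)·(-296.2) + (-5.1) = 1179.7.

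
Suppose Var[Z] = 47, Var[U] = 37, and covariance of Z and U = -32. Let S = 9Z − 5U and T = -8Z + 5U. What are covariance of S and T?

covariance of S and T = -7029

By bilinearity, covariance of S and T = ac·Var[Z] + bd·Var[U] + (ad+bc)·covariance of Z and U, with a=9, b=-5, c=-8, d=5.
ac·Var[Z] = 9·(-8)·47 = -3384
bd·Var[U] = (-5)·5·37 = -925
(ad+bc)·covariance of Z and U = (85)·(-32) = -2720
covariance of S and T = -3384 + (-925) + (-2720) = -7029.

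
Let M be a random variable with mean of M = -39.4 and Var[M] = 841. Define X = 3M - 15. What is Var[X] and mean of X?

X = 3M - 15 is linear with a = 3, b = -15.
Var[X] = a²·Var[M] = 3²·841 = 7569 (the additive constant -15 does not affect variance).
mean of X = a·mean of M + b = 3·(-39.4) + (-15) = -133.2.

Var[X] = 7569, mean of X = -133.2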